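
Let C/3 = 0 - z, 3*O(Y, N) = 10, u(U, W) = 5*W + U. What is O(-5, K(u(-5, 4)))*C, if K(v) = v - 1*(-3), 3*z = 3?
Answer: -10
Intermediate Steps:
u(U, W) = U + 5*W
z = 1 (z = (⅓)*3 = 1)
K(v) = 3 + v (K(v) = v + 3 = 3 + v)
O(Y, N) = 10/3 (O(Y, N) = (⅓)*10 = 10/3)
C = -3 (C = 3*(0 - 1*1) = 3*(0 - 1) = 3*(-1) = -3)
O(-5, K(u(-5, 4)))*C = (10/3)*(-3) = -10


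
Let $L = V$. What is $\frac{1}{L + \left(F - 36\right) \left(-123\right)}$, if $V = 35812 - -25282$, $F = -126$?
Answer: $\frac{1}{81020} \approx 1.2343 \cdot 10^{-5}$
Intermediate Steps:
$V = 61094$ ($V = 35812 + 25282 = 61094$)
$L = 61094$
$\frac{1}{L + \left(F - 36\right) \left(-123\right)} = \frac{1}{61094 + \left(-126 - 36\right) \left(-123\right)} = \frac{1}{61094 - -19926} = \frac{1}{61094 + 19926} = \frac{1}{81020}$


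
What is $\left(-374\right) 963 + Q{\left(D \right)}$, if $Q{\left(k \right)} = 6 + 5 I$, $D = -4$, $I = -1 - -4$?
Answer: $-360141$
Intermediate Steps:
$I = 3$ ($I = -1 + 4 = 3$)
$Q{\left(k \right)} = 21$ ($Q{\left(k \right)} = 6 + 5 \cdot 3 = 6 + 15 = 21$)
$\left(-374\right) 963 + Q{\left(D \right)} = \left(-374\right) 963 + 21 = -360162 + 21 = -360141$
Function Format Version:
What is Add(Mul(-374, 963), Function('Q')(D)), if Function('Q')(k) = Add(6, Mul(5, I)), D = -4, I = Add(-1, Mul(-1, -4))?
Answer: -360141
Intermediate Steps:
I = 3 (I = Add(-1, 4) = 3)
Function('Q')(k) = 21 (Function('Q')(k) = Add(6, Mul(5, 3)) = Add(6, 15) = 21)
Add(Mul(-374, 963), Function('Q')(D)) = Add(Mul(-374, 963), 21) = Add(-360162, 21) = -360141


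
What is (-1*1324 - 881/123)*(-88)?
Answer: 14408504/123 ≈ 1.1714e+5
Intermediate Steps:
(-1*1324 - 881/123)*(-88) = (-1324 - 881*1/123)*(-88) = (-1324 - 881/123)*(-88) = -163733/123*(-88) = 14408504/123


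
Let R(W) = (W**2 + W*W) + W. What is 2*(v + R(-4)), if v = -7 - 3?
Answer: 36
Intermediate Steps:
v = -10
R(W) = W + 2*W**2 (R(W) = (W**2 + W**2) + W = 2*W**2 + W = W + 2*W**2)
2*(v + R(-4)) = 2*(-10 - 4*(1 + 2*(-4))) = 2*(-10 - 4*(1 - 8)) = 2*(-10 - 4*(-7)) = 2*(-10 + 28) = 2*18 = 36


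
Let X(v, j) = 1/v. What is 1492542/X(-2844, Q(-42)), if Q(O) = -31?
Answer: -4244789448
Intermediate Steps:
1492542/X(-2844, Q(-42)) = 1492542/(1/(-2844)) = 1492542/(-1/2844) = 1492542*(-2844) = -4244789448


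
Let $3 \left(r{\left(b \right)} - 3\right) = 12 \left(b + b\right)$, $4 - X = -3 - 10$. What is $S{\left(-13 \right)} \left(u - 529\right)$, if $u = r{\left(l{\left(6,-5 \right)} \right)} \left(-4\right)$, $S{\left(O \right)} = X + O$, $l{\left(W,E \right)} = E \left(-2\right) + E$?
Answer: $-2804$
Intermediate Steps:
$X = 17$ ($X = 4 - \left(-3 - 10\right) = 4 - -13 = 4 + 13 = 17$)
$l{\left(W,E \right)} = - E$ ($l{\left(W,E \right)} = - 2 E + E = - E$)
$r{\left(b \right)} = 3 + 8 b$ ($r{\left(b \right)} = 3 + \frac{12 \left(b + b\right)}{3} = 3 + \frac{12 \cdot 2 b}{3} = 3 + \frac{24 b}{3} = 3 + 8 b$)
$S{\left(O \right)} = 17 + O$
$u = -172$ ($u = \left(3 + 8 \left(\left(-1\right) \left(-5\right)\right)\right) \left(-4\right) = \left(3 + 8 \cdot 5\right) \left(-4\right) = \left(3 + 40\right) \left(-4\right) = 43 \left(-4\right) = -172$)
$S{\left(-13 \right)} \left(u - 529\right) = \left(17 - 13\right) \left(-172 - 529\right) = 4 \left(-701\right) = -2804$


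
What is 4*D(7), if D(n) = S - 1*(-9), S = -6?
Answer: 12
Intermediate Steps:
D(n) = 3 (D(n) = -6 - 1*(-9) = -6 + 9 = 3)
4*D(7) = 4*3 = 12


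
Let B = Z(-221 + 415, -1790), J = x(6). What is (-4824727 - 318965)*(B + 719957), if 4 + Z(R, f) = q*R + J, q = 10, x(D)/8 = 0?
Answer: -3713195248956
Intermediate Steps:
x(D) = 0 (x(D) = 8*0 = 0)
J = 0
Z(R, f) = -4 + 10*R (Z(R, f) = -4 + (10*R + 0) = -4 + 10*R)
B = 1936 (B = -4 + 10*(-221 + 415) = -4 + 10*194 = -4 + 1940 = 1936)
(-4824727 - 318965)*(B + 719957) = (-4824727 - 318965)*(1936 + 719957) = -5143692*721893 = -3713195248956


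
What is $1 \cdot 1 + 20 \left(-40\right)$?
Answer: $-799$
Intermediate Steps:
$1 \cdot 1 + 20 \left(-40\right) = 1 - 800 = -799$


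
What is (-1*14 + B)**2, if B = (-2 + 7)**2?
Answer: 121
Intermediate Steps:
B = 25 (B = 5**2 = 25)
(-1*14 + B)**2 = (-1*14 + 25)**2 = (-14 + 25)**2 = 11**2 = 121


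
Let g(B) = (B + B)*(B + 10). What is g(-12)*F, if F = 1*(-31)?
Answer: -1488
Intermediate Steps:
g(B) = 2*B*(10 + B) (g(B) = (2*B)*(10 + B) = 2*B*(10 + B))
F = -31
g(-12)*F = (2*(-12)*(10 - 12))*(-31) = (2*(-12)*(-2))*(-31) = 48*(-31) = -1488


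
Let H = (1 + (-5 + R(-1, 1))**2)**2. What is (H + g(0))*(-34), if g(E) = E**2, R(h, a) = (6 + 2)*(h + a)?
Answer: -22984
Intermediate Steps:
R(h, a) = 8*a + 8*h (R(h, a) = 8*(a + h) = 8*a + 8*h)
H = 676 (H = (1 + (-5 + (8*1 + 8*(-1)))**2)**2 = (1 + (-5 + (8 - 8))**2)**2 = (1 + (-5 + 0)**2)**2 = (1 + (-5)**2)**2 = (1 + 25)**2 = 26**2 = 676)
(H + g(0))*(-34) = (676 + 0**2)*(-34) = (676 + 0)*(-34) = 676*(-34) = -22984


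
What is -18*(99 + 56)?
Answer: -2790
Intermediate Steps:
-18*(99 + 56) = -18*155 = -2790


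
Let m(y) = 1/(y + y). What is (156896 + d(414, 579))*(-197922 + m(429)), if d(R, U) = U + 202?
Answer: -686570434225/22 ≈ -3.1208e+10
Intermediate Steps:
d(R, U) = 202 + U
m(y) = 1/(2*y)
(156896 + d(414, 579))*(-197922 + m(429)) = (156896 + (202 + 579))*(-197922 + (1/2)/429) = (156896 + 781)*(-197922 + (1/2)*(1/429)) = 157677*(-197922 + 1/858) = 157677*(-169817075/858) = -686570434225/22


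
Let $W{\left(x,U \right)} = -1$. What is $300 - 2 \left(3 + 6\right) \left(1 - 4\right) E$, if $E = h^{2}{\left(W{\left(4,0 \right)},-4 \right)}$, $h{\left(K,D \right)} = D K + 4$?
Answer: $1036800$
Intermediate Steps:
$h{\left(K,D \right)} = 4 + D K$
$E = 64$ ($E = \left(4 - -4\right)^{2} = \left(4 + 4\right)^{2} = 8^{2} = 64$)
$300 - 2 \left(3 + 6\right) \left(1 - 4\right) E = 300 - 2 \left(3 + 6\right) \left(1 - 4\right) 64 = 300 - 2 \cdot 9 \left(-3\right) 64 = 300 \left(-2\right) \left(-27\right) 64 = 300 \cdot 54 \cdot 64 = 300 \cdot 3456 = 1036800$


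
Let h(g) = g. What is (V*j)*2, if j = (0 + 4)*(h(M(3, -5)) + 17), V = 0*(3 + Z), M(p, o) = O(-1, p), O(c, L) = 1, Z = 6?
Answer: 0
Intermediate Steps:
M(p, o) = 1
V = 0 (V = 0*(3 + 6) = 0*9 = 0)
j = 72 (j = (0 + 4)*(1 + 17) = 4*18 = 72)
(V*j)*2 = (0*72)*2 = 0*2 = 0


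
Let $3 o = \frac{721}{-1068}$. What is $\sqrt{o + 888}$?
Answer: $\frac{\sqrt{253154359}}{534} \approx 29.796$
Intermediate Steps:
$o = - \frac{721}{3204}$ ($o = \frac{721 \frac{1}{-1068}}{3} = \frac{721 \left(- \frac{1}{1068}\right)}{3} = \frac{1}{3} \left(- \frac{721}{1068}\right) = - \frac{721}{3204} \approx -0.22503$)
$\sqrt{o + 888} = \sqrt{- \frac{721}{3204} + 888} = \sqrt{\frac{2844431}{3204}} = \frac{\sqrt{253154359}}{534}$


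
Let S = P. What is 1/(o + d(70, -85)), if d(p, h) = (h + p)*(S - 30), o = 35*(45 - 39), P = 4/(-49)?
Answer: 49/32400 ≈ 0.0015123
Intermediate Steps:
P = -4/49 (P = 4*(-1/49) = -4/49 ≈ -0.081633)
S = -4/49 ≈ -0.081633
o = 210 (o = 35*6 = 210)
d(p, h) = -1474*h/49 - 1474*p/49 (d(p, h) = (h + p)*(-4/49 - 30) = (h + p)*(-1474/49) = -1474*h/49 - 1474*p/49)
1/(o + d(70, -85)) = 1/(210 + (-1474/49*(-85) - 1474/49*70)) = 1/(210 + (125290/49 - 14740/7)) = 1/(210 + 22110/49) = 1/(32400/49) = 49/32400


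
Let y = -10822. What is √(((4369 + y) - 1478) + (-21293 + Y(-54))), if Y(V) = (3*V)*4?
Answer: 4*I*√1867 ≈ 172.84*I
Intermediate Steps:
Y(V) = 12*V
√(((4369 + y) - 1478) + (-21293 + Y(-54))) = √(((4369 - 10822) - 1478) + (-21293 + 12*(-54))) = √((-6453 - 1478) + (-21293 - 648)) = √(-7931 - 21941) = √(-29872) = 4*I*√1867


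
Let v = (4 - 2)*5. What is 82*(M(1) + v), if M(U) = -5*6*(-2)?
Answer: 5740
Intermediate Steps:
v = 10 (v = 2*5 = 10)
M(U) = 60 (M(U) = -30*(-2) = 60)
82*(M(1) + v) = 82*(60 + 10) = 82*70 = 5740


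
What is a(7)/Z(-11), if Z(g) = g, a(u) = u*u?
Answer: -49/11 ≈ -4.4545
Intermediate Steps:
a(u) = u**2
a(7)/Z(-11) = 7**2/(-11) = 49*(-1/11) = -49/11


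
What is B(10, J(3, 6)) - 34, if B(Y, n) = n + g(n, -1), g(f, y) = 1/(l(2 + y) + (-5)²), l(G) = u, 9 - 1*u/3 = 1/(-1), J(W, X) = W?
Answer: -1704/55 ≈ -30.982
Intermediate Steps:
u = 30 (u = 27 - 3/(-1) = 27 - 3*(-1) = 27 + 3 = 30)
l(G) = 30
g(f, y) = 1/55 (g(f, y) = 1/(30 + (-5)²) = 1/(30 + 25) = 1/55)
B(Y, n) = 1/55 + n (B(Y, n) = n + 1/55 = 1/55 + n)
B(10, J(3, 6)) - 34 = (1/55 + 3) - 34 = 166/55 - 34 = -1704/55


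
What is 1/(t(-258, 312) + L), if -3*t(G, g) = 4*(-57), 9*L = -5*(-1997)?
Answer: 9/10669 ≈ 0.00084357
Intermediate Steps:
L = 9985/9 (L = (-5*(-1997))/9 = (⅑)*9985 = 9985/9 ≈ 1109.4)
t(G, g) = 76 (t(G, g) = -4*(-57)/3 = -⅓*(-228) = 76)
1/(t(-258, 312) + L) = 1/(76 + 9985/9) = 1/(10669/9) = 9/10669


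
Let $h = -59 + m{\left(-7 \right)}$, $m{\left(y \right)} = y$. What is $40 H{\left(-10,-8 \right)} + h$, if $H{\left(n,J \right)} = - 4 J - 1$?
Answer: $1174$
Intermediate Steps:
$H{\left(n,J \right)} = -1 - 4 J$
$h = -66$ ($h = -59 - 7 = -66$)
$40 H{\left(-10,-8 \right)} + h = 40 \left(-1 - -32\right) - 66 = 40 \left(-1 + 32\right) - 66 = 40 \cdot 31 - 66 = 1240 - 66 = 1174$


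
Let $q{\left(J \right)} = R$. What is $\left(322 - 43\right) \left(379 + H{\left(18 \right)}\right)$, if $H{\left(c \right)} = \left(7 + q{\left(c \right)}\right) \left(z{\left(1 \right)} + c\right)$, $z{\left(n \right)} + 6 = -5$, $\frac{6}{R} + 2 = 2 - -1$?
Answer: $131130$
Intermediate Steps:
$R = 6$ ($R = \frac{6}{-2 + \left(2 - -1\right)} = \frac{6}{-2 + \left(2 + 1\right)} = \frac{6}{-2 + 3} = \frac{6}{1} = 6 \cdot 1 = 6$)
$q{\left(J \right)} = 6$
$z{\left(n \right)} = -11$ ($z{\left(n \right)} = -6 - 5 = -11$)
$H{\left(c \right)} = -143 + 13 c$ ($H{\left(c \right)} = \left(7 + 6\right) \left(-11 + c\right) = 13 \left(-11 + c\right) = -143 + 13 c$)
$\left(322 - 43\right) \left(379 + H{\left(18 \right)}\right) = \left(322 - 43\right) \left(379 + \left(-143 + 13 \cdot 18\right)\right) = 279 \left(379 + \left(-143 + 234\right)\right) = 279 \left(379 + 91\right) = 279 \cdot 470 = 131130$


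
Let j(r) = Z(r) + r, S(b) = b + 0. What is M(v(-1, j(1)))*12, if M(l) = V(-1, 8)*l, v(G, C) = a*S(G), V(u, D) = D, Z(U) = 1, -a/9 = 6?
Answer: 5184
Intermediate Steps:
a = -54 (a = -9*6 = -54)
S(b) = b
j(r) = 1 + r
v(G, C) = -54*G
M(l) = 8*l
M(v(-1, j(1)))*12 = (8*(-54*(-1)))*12 = (8*54)*12 = 432*12 = 5184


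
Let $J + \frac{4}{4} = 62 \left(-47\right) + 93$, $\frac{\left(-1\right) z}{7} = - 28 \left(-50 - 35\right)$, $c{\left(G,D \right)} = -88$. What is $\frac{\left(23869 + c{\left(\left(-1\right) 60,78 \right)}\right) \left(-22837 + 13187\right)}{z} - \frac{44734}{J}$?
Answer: $\frac{1906931161}{138278} \approx 13791.0$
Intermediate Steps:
$z = -16660$ ($z = - 7 \left(- 28 \left(-50 - 35\right)\right) = - 7 \left(\left(-28\right) \left(-85\right)\right) = \left(-7\right) 2380 = -16660$)
$J = -2822$ ($J = -1 + \left(62 \left(-47\right) + 93\right) = -1 + \left(-2914 + 93\right) = -1 - 2821 = -2822$)
$\frac{\left(23869 + c{\left(\left(-1\right) 60,78 \right)}\right) \left(-22837 + 13187\right)}{z} - \frac{44734}{J} = \frac{\left(23869 - 88\right) \left(-22837 + 13187\right)}{-16660} - \frac{44734}{-2822} = 23781 \left(-9650\right) \left(- \frac{1}{16660}\right) - - \frac{22367}{1411} = \left(-229486650\right) \left(- \frac{1}{16660}\right) + \frac{22367}{1411} = \frac{22948665}{1666} + \frac{22367}{1411} = \frac{1906931161}{138278}$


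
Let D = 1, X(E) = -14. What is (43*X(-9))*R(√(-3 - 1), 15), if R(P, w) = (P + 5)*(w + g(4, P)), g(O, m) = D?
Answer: -48160 - 19264*I ≈ -48160.0 - 19264.0*I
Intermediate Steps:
g(O, m) = 1
R(P, w) = (1 + w)*(5 + P) (R(P, w) = (P + 5)*(w + 1) = (5 + P)*(1 + w) = (1 + w)*(5 + P))
(43*X(-9))*R(√(-3 - 1), 15) = (43*(-14))*(5 + √(-3 - 1) + 5*15 + √(-3 - 1)*15) = -602*(5 + √(-4) + 75 + √(-4)*15) = -602*(5 + 2*I + 75 + (2*I)*15) = -602*(5 + 2*I + 75 + 30*I) = -602*(80 + 32*I) = -48160 - 19264*I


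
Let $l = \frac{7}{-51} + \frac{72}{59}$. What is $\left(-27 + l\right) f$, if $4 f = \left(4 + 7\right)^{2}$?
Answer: $- \frac{2359016}{3009} \approx -783.99$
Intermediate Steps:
$f = \frac{121}{4}$ ($f = \frac{\left(4 + 7\right)^{2}}{4} = \frac{11^{2}}{4} = \frac{1}{4} \cdot 121 = \frac{121}{4} \approx 30.25$)
$l = \frac{3259}{3009}$ ($l = 7 \left(- \frac{1}{51}\right) + 72 \cdot \frac{1}{59} = - \frac{7}{51} + \frac{72}{59} = \frac{3259}{3009} \approx 1.0831$)
$\left(-27 + l\right) f = \left(-27 + \frac{3259}{3009}\right) \frac{121}{4} = \left(- \frac{77984}{3009}\right) \frac{121}{4} = - \frac{2359016}{3009}$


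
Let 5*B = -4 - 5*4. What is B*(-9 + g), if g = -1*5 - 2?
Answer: 384/5 ≈ 76.800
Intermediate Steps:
g = -7 (g = -5 - 2 = -7)
B = -24/5 (B = (-4 - 5*4)/5 = (-4 - 20)/5 = (⅕)*(-24) = -24/5 ≈ -4.8000)
B*(-9 + g) = -24*(-9 - 7)/5 = -24/5*(-16) = 384/5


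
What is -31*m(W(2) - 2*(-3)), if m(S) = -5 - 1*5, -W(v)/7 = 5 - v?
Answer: 310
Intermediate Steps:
W(v) = -35 + 7*v (W(v) = -7*(5 - v) = -35 + 7*v)
m(S) = -10 (m(S) = -5 - 5 = -10)
-31*m(W(2) - 2*(-3)) = -31*(-10) = 310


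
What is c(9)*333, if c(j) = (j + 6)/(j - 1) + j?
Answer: 28971/8 ≈ 3621.4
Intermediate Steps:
c(j) = j + (6 + j)/(-1 + j) (c(j) = (6 + j)/(-1 + j) + j = j + (6 + j)/(-1 + j))
c(9)*333 = ((6 + 9**2)/(-1 + 9))*333 = ((6 + 81)/8)*333 = ((1/8)*87)*333 = (87/8)*333 = 28971/8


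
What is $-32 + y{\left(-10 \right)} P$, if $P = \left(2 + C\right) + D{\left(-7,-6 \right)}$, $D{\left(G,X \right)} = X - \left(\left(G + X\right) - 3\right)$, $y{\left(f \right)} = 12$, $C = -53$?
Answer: $-524$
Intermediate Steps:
$D{\left(G,X \right)} = 3 - G$ ($D{\left(G,X \right)} = X - \left(-3 + G + X\right) = 3 - G$)
$P = -41$ ($P = \left(2 - 53\right) + \left(3 - -7\right) = -51 + \left(3 + 7\right) = -51 + 10 = -41$)
$-32 + y{\left(-10 \right)} P = -32 + 12 \left(-41\right) = -32 - 492 = -524$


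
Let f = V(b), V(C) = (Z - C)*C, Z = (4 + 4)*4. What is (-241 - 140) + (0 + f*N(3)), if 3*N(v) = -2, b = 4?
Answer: -1367/3 ≈ -455.67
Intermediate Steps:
N(v) = -⅔ (N(v) = (⅓)*(-2) = -⅔)
Z = 32 (Z = 8*4 = 32)
V(C) = C*(32 - C) (V(C) = (32 - C)*C = C*(32 - C))
f = 112 (f = 4*(32 - 1*4) = 4*(32 - 4) = 4*28 = 112)
(-241 - 140) + (0 + f*N(3)) = (-241 - 140) + (0 + 112*(-⅔)) = -381 + (0 - 224/3) = -381 - 224/3 = -1367/3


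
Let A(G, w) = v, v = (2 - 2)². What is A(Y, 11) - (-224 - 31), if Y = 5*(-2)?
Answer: 255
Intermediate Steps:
Y = -10
v = 0 (v = 0² = 0)
A(G, w) = 0
A(Y, 11) - (-224 - 31) = 0 - (-224 - 31) = 0 - 1*(-255) = 0 + 255 = 255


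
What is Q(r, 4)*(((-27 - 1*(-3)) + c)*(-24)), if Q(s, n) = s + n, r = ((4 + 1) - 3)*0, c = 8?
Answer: 1536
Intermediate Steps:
r = 0 (r = (5 - 3)*0 = 2*0 = 0)
Q(s, n) = n + s
Q(r, 4)*(((-27 - 1*(-3)) + c)*(-24)) = (4 + 0)*(((-27 - 1*(-3)) + 8)*(-24)) = 4*(((-27 + 3) + 8)*(-24)) = 4*((-24 + 8)*(-24)) = 4*(-16*(-24)) = 4*384 = 1536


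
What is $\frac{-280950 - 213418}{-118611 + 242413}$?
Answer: $- \frac{35312}{8843} \approx -3.9932$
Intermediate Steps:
$\frac{-280950 - 213418}{-118611 + 242413} = - \frac{494368}{123802} = \left(-494368\right) \frac{1}{123802} = - \frac{35312}{8843}$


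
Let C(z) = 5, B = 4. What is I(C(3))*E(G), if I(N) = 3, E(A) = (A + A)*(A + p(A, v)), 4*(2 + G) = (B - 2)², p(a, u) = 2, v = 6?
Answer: -6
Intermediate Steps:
G = -1 (G = -2 + (4 - 2)²/4 = -2 + (¼)*2² = -2 + (¼)*4 = -2 + 1 = -1)
E(A) = 2*A*(2 + A) (E(A) = (A + A)*(A + 2) = (2*A)*(2 + A) = 2*A*(2 + A))
I(C(3))*E(G) = 3*(2*(-1)*(2 - 1)) = 3*(2*(-1)*1) = 3*(-2) = -6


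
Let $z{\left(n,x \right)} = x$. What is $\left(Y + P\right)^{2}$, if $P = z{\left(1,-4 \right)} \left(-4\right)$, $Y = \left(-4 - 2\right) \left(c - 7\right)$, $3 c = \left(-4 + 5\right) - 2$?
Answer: $3600$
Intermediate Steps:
$c = - \frac{1}{3}$ ($c = \frac{\left(-4 + 5\right) - 2}{3} = \frac{1 - 2}{3} = \frac{1}{3} \left(-1\right) = - \frac{1}{3} \approx -0.33333$)
$Y = 44$ ($Y = \left(-4 - 2\right) \left(- \frac{1}{3} - 7\right) = \left(-6\right) \left(- \frac{22}{3}\right) = 44$)
$P = 16$ ($P = \left(-4\right) \left(-4\right) = 16$)
$\left(Y + P\right)^{2} = \left(44 + 16\right)^{2} = 60^{2} = 3600$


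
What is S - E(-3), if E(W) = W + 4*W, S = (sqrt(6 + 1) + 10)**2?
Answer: 122 + 20*sqrt(7) ≈ 174.92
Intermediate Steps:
S = (10 + sqrt(7))**2 (S = (sqrt(7) + 10)**2 = (10 + sqrt(7))**2 ≈ 159.92)
E(W) = 5*W
S - E(-3) = (10 + sqrt(7))**2 - 5*(-3) = (10 + sqrt(7))**2 - 1*(-15) = (10 + sqrt(7))**2 + 15 = 15 + (10 + sqrt(7))**2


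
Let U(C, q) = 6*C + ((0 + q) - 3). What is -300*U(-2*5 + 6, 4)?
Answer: 6900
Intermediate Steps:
U(C, q) = -3 + q + 6*C (U(C, q) = 6*C + (q - 3) = 6*C + (-3 + q) = -3 + q + 6*C)
-300*U(-2*5 + 6, 4) = -300*(-3 + 4 + 6*(-2*5 + 6)) = -300*(-3 + 4 + 6*(-10 + 6)) = -300*(-3 + 4 + 6*(-4)) = -300*(-3 + 4 - 24) = -300*(-23) = 6900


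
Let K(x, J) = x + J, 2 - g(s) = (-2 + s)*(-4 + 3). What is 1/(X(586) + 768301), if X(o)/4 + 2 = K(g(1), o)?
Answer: 1/770641 ≈ 1.2976e-6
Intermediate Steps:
g(s) = s (g(s) = 2 - (-2 + s)*(-4 + 3) = 2 - (-2 + s)*(-1) = 2 - (2 - s) = 2 + (-2 + s) = s)
K(x, J) = J + x
X(o) = -4 + 4*o (X(o) = -8 + 4*(o + 1) = -8 + 4*(1 + o) = -8 + (4 + 4*o) = -4 + 4*o)
1/(X(586) + 768301) = 1/((-4 + 4*586) + 768301) = 1/((-4 + 2344) + 768301) = 1/(2340 + 768301) = 1/770641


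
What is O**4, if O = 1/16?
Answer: 1/65536 ≈ 1.5259e-5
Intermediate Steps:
O = 1/16 ≈ 0.062500
O**4 = (1/16)**4 = 1/65536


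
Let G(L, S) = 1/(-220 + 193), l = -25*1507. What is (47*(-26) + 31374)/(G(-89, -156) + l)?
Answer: -407052/508613 ≈ -0.80032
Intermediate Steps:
l = -37675
G(L, S) = -1/27 (G(L, S) = 1/(-27) = -1/27)
(47*(-26) + 31374)/(G(-89, -156) + l) = (47*(-26) + 31374)/(-1/27 - 37675) = (-1222 + 31374)/(-1017226/27) = 30152*(-27/1017226) = -407052/508613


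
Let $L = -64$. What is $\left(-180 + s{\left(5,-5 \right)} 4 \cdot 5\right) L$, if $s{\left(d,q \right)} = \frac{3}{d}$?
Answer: $10752$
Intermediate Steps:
$\left(-180 + s{\left(5,-5 \right)} 4 \cdot 5\right) L = \left(-180 + \frac{3}{5} \cdot 4 \cdot 5\right) \left(-64\right) = \left(-180 + \frac{12}{5} \cdot 5\right) \left(-64\right) = \left(-180 + 12\right) \left(-64\right) = \left(-168\right) \left(-64\right) = 10752$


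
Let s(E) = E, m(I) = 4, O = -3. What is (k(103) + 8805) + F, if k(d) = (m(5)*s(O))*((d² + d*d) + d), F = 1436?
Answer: -245611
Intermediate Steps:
k(d) = -24*d² - 12*d (k(d) = (4*(-3))*((d² + d*d) + d) = -12*((d² + d²) + d) = -12*(2*d² + d) = -12*(d + 2*d²) = -24*d² - 12*d)
(k(103) + 8805) + F = (-12*103*(1 + 2*103) + 8805) + 1436 = (-12*103*(1 + 206) + 8805) + 1436 = (-12*103*207 + 8805) + 1436 = (-255852 + 8805) + 1436 = -247047 + 1436 = -245611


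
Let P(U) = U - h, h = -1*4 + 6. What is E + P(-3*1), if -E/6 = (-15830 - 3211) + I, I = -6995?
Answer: 156211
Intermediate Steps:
h = 2 (h = -4 + 6 = 2)
E = 156216 (E = -6*((-15830 - 3211) - 6995) = -6*(-19041 - 6995) = -6*(-26036) = 156216)
P(U) = -2 + U (P(U) = U - 1*2 = U - 2 = -2 + U)
E + P(-3*1) = 156216 + (-2 - 3*1) = 156216 + (-2 - 3) = 156216 - 5 = 156211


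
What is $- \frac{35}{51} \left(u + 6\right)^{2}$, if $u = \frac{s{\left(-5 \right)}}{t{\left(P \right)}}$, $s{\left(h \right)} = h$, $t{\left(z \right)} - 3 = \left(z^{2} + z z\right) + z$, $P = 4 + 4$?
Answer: $- \frac{24053435}{985371} \approx -24.411$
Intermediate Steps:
$P = 8$
$t{\left(z \right)} = 3 + z + 2 z^{2}$ ($t{\left(z \right)} = 3 + \left(\left(z^{2} + z z\right) + z\right) = 3 + \left(\left(z^{2} + z^{2}\right) + z\right) = 3 + \left(2 z^{2} + z\right) = 3 + \left(z + 2 z^{2}\right) = 3 + z + 2 z^{2}$)
$u = - \frac{5}{139}$ ($u = - \frac{5}{3 + 8 + 2 \cdot 8^{2}} = - \frac{5}{3 + 8 + 2 \cdot 64} = - \frac{5}{3 + 8 + 128} = - \frac{5}{139} \approx -0.035971$)
$- \frac{35}{51} \left(u + 6\right)^{2} = - \frac{35}{51} \left(- \frac{5}{139} + 6\right)^{2} = \left(-35\right) \frac{1}{51} \left(\frac{829}{139}\right)^{2} = \left(- \frac{35}{51}\right) \frac{687241}{19321} = - \frac{24053435}{985371}$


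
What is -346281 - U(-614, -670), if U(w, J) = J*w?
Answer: -757661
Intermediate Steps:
-346281 - U(-614, -670) = -346281 - (-670)*(-614) = -346281 - 1*411380 = -346281 - 411380 = -757661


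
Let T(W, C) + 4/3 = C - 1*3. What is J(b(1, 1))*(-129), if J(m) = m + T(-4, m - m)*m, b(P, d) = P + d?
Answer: 860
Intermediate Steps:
T(W, C) = -13/3 + C (T(W, C) = -4/3 + (C - 1*3) = -4/3 + (C - 3) = -4/3 + (-3 + C) = -13/3 + C)
J(m) = -10*m/3 (J(m) = m + (-13/3 + (m - m))*m = m + (-13/3 + 0)*m = m - 13*m/3 = -10*m/3)
J(b(1, 1))*(-129) = -10*(1 + 1)/3*(-129) = -10/3*2*(-129) = -20/3*(-129) = 860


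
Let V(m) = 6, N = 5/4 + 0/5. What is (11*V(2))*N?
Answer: 165/2 ≈ 82.500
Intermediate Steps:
N = 5/4 (N = 5*(1/4) + 0*(1/5) = 5/4 + 0 = 5/4 ≈ 1.2500)
(11*V(2))*N = (11*6)*(5/4) = 66*(5/4) = 165/2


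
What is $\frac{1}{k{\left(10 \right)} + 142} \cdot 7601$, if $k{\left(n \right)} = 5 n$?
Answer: $\frac{7601}{192} \approx 39.589$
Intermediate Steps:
$\frac{1}{k{\left(10 \right)} + 142} \cdot 7601 = \frac{1}{5 \cdot 10 + 142} \cdot 7601 = \frac{1}{50 + 142} \cdot 7601 = \frac{1}{192} \cdot 7601 = \frac{7601}{192}$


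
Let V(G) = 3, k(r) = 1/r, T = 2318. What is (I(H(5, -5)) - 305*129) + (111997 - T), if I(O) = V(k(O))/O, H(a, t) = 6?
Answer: 140669/2 ≈ 70335.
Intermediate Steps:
I(O) = 3/O
(I(H(5, -5)) - 305*129) + (111997 - T) = (3/6 - 305*129) + (111997 - 1*2318) = (3*(⅙) - 39345) + (111997 - 2318) = (½ - 39345) + 109679 = -78689/2 + 109679 = 140669/2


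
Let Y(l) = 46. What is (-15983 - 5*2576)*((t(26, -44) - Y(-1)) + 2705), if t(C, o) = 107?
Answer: -79835058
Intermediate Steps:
(-15983 - 5*2576)*((t(26, -44) - Y(-1)) + 2705) = (-15983 - 5*2576)*((107 - 1*46) + 2705) = (-15983 - 12880)*((107 - 46) + 2705) = -28863*(61 + 2705) = -28863*2766 = -79835058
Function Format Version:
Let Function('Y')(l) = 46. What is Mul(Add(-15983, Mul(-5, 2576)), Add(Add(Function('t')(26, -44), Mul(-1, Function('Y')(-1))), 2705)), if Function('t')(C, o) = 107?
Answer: -79835058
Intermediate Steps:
Mul(Add(-15983, Mul(-5, 2576)), Add(Add(Function('t')(26, -44), Mul(-1, Function('Y')(-1))), 2705)) = Mul(Add(-15983, Mul(-5, 2576)), Add(Add(107, Mul(-1, 46)), 2705)) = Mul(Add(-15983, -12880), Add(Add(107, -46), 2705)) = Mul(-28863, Add(61, 2705)) = Mul(-28863, 2766) = -79835058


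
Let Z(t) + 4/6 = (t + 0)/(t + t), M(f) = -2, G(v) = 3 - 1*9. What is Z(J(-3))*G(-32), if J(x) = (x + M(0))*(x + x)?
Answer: 1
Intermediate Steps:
G(v) = -6 (G(v) = 3 - 9 = -6)
J(x) = 2*x*(-2 + x) (J(x) = (x - 2)*(x + x) = (-2 + x)*(2*x) = 2*x*(-2 + x))
Z(t) = -⅙ (Z(t) = -⅔ + (t + 0)/(t + t) = -⅔ + t/((2*t)) = -⅔ + t*(1/(2*t)) = -⅔ + ½ = -⅙)
Z(J(-3))*G(-32) = -⅙*(-6) = 1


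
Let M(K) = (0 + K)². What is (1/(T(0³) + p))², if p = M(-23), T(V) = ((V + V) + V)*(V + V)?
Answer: 1/279841 ≈ 3.5735e-6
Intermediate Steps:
T(V) = 6*V² (T(V) = (2*V + V)*(2*V) = (3*V)*(2*V) = 6*V²)
M(K) = K²
p = 529 (p = (-23)² = 529)
(1/(T(0³) + p))² = (1/(6*(0³)² + 529))² = (1/(6*0² + 529))² = (1/(6*0 + 529))² = (1/(0 + 529))² = (1/529)² = 1/279841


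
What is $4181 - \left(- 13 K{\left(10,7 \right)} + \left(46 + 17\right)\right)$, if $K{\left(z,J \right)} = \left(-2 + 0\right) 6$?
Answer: $3962$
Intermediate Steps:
$K{\left(z,J \right)} = -12$ ($K{\left(z,J \right)} = \left(-2\right) 6 = -12$)
$4181 - \left(- 13 K{\left(10,7 \right)} + \left(46 + 17\right)\right) = 4181 - \left(\left(-13\right) \left(-12\right) + \left(46 + 17\right)\right) = 4181 - \left(156 + 63\right) = 4181 - 219 = 3962$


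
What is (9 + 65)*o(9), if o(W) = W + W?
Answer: 1332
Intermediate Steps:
o(W) = 2*W
(9 + 65)*o(9) = (9 + 65)*(2*9) = 74*18 = 1332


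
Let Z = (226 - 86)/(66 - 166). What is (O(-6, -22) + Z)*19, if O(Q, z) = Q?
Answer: -703/5 ≈ -140.60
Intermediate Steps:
Z = -7/5 (Z = 140/(-100) = 140*(-1/100) = -7/5 ≈ -1.4000)
(O(-6, -22) + Z)*19 = (-6 - 7/5)*19 = -37/5*19 = -703/5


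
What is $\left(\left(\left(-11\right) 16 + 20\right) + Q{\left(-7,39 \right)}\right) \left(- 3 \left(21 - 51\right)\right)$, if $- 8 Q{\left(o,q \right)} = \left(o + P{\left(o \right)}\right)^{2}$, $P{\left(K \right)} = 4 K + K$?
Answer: $-33885$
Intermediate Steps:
$P{\left(K \right)} = 5 K$
$Q{\left(o,q \right)} = - \frac{9 o^{2}}{2}$ ($Q{\left(o,q \right)} = - \frac{\left(o + 5 o\right)^{2}}{8} = - \frac{\left(6 o\right)^{2}}{8} = - \frac{36 o^{2}}{8} = - \frac{9 o^{2}}{2}$)
$\left(\left(\left(-11\right) 16 + 20\right) + Q{\left(-7,39 \right)}\right) \left(- 3 \left(21 - 51\right)\right) = \left(\left(\left(-11\right) 16 + 20\right) - \frac{9 \left(-7\right)^{2}}{2}\right) \left(- 3 \left(21 - 51\right)\right) = \left(\left(-176 + 20\right) - \frac{441}{2}\right) \left(- 3 \left(21 - 51\right)\right) = \left(-156 - \frac{441}{2}\right) \left(\left(-3\right) \left(-30\right)\right) = \left(- \frac{753}{2}\right) 90 = -33885$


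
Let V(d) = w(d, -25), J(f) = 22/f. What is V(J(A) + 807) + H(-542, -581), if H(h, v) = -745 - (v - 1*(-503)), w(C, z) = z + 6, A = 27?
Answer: -686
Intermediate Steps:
w(C, z) = 6 + z
V(d) = -19 (V(d) = 6 - 25 = -19)
H(h, v) = -1248 - v (H(h, v) = -745 - (v + 503) = -745 - (503 + v) = -745 + (-503 - v) = -1248 - v)
V(J(A) + 807) + H(-542, -581) = -19 + (-1248 - 1*(-581)) = -19 + (-1248 + 581) = -19 - 667 = -686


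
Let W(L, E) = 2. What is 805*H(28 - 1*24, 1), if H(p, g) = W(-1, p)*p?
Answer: 6440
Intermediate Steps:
H(p, g) = 2*p
805*H(28 - 1*24, 1) = 805*(2*(28 - 1*24)) = 805*(2*(28 - 24)) = 805*(2*4) = 805*8 = 6440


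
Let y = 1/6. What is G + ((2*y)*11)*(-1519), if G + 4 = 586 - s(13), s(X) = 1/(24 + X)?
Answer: -553634/111 ≈ -4987.7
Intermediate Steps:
y = ⅙ ≈ 0.16667
G = 21533/37 (G = -4 + (586 - 1/(24 + 13)) = -4 + (586 - 1/37) = -4 + 21681/37 = 21533/37 ≈ 581.97)
G + ((2*y)*11)*(-1519) = 21533/37 + ((2*(⅙))*11)*(-1519) = 21533/37 + ((⅓)*11)*(-1519) = 21533/37 + (11/3)*(-1519) = 21533/37 - 16709/3 = -553634/111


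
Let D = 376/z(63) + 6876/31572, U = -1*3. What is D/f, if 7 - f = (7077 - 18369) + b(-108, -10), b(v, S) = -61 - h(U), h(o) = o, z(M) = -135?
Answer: -303967/1344612015 ≈ -0.00022606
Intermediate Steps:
U = -3
b(v, S) = -58 (b(v, S) = -61 - 1*(-3) = -61 + 3 = -58)
D = -303967/118395 (D = 376/(-135) + 6876/31572 = 376*(-1/135) + 6876*(1/31572) = -376/135 + 191/877 = -303967/118395 ≈ -2.5674)
f = 11357 (f = 7 - ((7077 - 18369) - 58) = 7 - (-11292 - 58) = 7 - 1*(-11350) = 7 + 11350 = 11357)
D/f = -303967/118395/11357 = -303967/118395*1/11357 = -303967/1344612015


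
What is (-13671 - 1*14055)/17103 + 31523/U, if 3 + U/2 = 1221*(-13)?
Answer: -473164607/181018152 ≈ -2.6139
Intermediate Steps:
U = -31752 (U = -6 + 2*(1221*(-13)) = -6 + 2*(-15873) = -6 - 31746 = -31752)
(-13671 - 1*14055)/17103 + 31523/U = (-13671 - 1*14055)/17103 + 31523/(-31752) = (-13671 - 14055)*(1/17103) + 31523*(-1/31752) = -27726*1/17103 - 31523/31752 = -9242/5701 - 31523/31752 = -473164607/181018152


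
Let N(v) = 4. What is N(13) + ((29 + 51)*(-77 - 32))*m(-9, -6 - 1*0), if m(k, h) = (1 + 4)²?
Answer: -217996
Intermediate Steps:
m(k, h) = 25 (m(k, h) = 5² = 25)
N(13) + ((29 + 51)*(-77 - 32))*m(-9, -6 - 1*0) = 4 + ((29 + 51)*(-77 - 32))*25 = 4 + (80*(-109))*25 = 4 - 8720*25 = 4 - 218000 = -217996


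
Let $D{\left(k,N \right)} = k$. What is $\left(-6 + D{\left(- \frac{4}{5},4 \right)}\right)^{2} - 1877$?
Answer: $- \frac{45769}{25} \approx -1830.8$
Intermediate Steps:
$\left(-6 + D{\left(- \frac{4}{5},4 \right)}\right)^{2} - 1877 = \left(-6 - \frac{4}{5}\right)^{2} - 1877 = \left(- \frac{34}{5}\right)^{2} - 1877 = \frac{1156}{25} - 1877 = - \frac{45769}{25}$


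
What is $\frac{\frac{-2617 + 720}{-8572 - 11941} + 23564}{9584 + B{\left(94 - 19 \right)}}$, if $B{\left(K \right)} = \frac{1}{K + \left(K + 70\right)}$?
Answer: $\frac{106341450380}{43251270753} \approx 2.4587$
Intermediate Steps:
$B{\left(K \right)} = \frac{1}{70 + 2 K}$ ($B{\left(K \right)} = \frac{1}{K + \left(70 + K\right)} = \frac{1}{70 + 2 K}$)
$\frac{\frac{-2617 + 720}{-8572 - 11941} + 23564}{9584 + B{\left(94 - 19 \right)}} = \frac{\frac{-2617 + 720}{-8572 - 11941} + 23564}{9584 + \frac{1}{2 \left(35 + \left(94 - 19\right)\right)}} = \frac{- \frac{1897}{-20513} + 23564}{9584 + \frac{1}{2 \left(35 + 75\right)}} = \frac{\left(-1897\right) \left(- \frac{1}{20513}\right) + 23564}{9584 + \frac{1}{2 \cdot 110}} = \frac{\frac{1897}{20513} + 23564}{9584 + \frac{1}{2} \cdot \frac{1}{110}} = \frac{483370229}{20513 \left(9584 + \frac{1}{220}\right)} = \frac{483370229}{20513 \cdot \frac{2108481}{220}} = \frac{483370229}{20513} \cdot \frac{220}{2108481} = \frac{106341450380}{43251270753}$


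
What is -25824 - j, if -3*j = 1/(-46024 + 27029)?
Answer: -1471580641/56985 ≈ -25824.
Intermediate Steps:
j = 1/56985 (j = -1/(3*(-46024 + 27029)) = -1/3/(-18995) = -1/3*(-1/18995) = 1/56985 ≈ 1.7548e-5)
-25824 - j = -25824 - 1*1/56985 = -25824 - 1/56985 = -1471580641/56985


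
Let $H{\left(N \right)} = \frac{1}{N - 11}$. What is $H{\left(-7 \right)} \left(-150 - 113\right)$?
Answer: $\frac{263}{18} \approx 14.611$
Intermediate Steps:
$H{\left(N \right)} = \frac{1}{-11 + N}$
$H{\left(-7 \right)} \left(-150 - 113\right) = \frac{-150 - 113}{-11 - 7} = \frac{1}{-18} \left(-263\right) = \left(- \frac{1}{18}\right) \left(-263\right) = \frac{263}{18}$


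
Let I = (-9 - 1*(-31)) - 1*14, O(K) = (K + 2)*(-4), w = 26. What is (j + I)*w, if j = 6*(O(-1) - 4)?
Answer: -1040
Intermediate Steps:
O(K) = -8 - 4*K (O(K) = (2 + K)*(-4) = -8 - 4*K)
I = 8 (I = (-9 + 31) - 14 = 22 - 14 = 8)
j = -48 (j = 6*((-8 - 4*(-1)) - 4) = 6*((-8 + 4) - 4) = 6*(-4 - 4) = 6*(-8) = -48)
(j + I)*w = (-48 + 8)*26 = -40*26 = -1040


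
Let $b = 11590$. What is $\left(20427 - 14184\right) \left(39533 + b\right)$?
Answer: $319160889$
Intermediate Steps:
$\left(20427 - 14184\right) \left(39533 + b\right) = \left(20427 - 14184\right) \left(39533 + 11590\right) = 6243 \cdot 51123 = 319160889$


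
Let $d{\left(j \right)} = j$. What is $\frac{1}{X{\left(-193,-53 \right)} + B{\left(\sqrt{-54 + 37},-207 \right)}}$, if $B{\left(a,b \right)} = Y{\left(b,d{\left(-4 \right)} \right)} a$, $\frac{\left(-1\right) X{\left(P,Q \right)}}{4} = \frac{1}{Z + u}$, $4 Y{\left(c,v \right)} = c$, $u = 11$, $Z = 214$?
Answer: $- \frac{14400}{36876920881} + \frac{41917500 i \sqrt{17}}{36876920881} \approx -3.9049 \cdot 10^{-7} + 0.0046867 i$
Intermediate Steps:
$Y{\left(c,v \right)} = \frac{c}{4}$
$X{\left(P,Q \right)} = - \frac{4}{225}$ ($X{\left(P,Q \right)} = - \frac{4}{214 + 11} = - \frac{4}{225}$)
$B{\left(a,b \right)} = \frac{a b}{4}$ ($B{\left(a,b \right)} = \frac{b}{4} a = \frac{a b}{4}$)
$\frac{1}{X{\left(-193,-53 \right)} + B{\left(\sqrt{-54 + 37},-207 \right)}} = \frac{1}{- \frac{4}{225} + \frac{1}{4} \sqrt{-54 + 37} \left(-207\right)} = \frac{1}{- \frac{4}{225} + \frac{1}{4} \sqrt{-17} \left(-207\right)} = \frac{1}{- \frac{4}{225} + \frac{1}{4} i \sqrt{17} \left(-207\right)} = \frac{1}{- \frac{4}{225} - \frac{207 i \sqrt{17}}{4}}$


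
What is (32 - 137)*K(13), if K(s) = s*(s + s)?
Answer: -35490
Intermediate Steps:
K(s) = 2*s² (K(s) = s*(2*s) = 2*s²)
(32 - 137)*K(13) = (32 - 137)*(2*13²) = -210*169 = -105*338 = -35490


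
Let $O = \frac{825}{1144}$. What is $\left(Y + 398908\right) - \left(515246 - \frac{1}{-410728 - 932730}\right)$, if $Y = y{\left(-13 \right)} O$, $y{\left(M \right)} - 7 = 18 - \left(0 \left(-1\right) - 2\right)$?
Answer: $- \frac{8125991022635}{69859816} \approx -1.1632 \cdot 10^{5}$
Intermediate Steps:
$O = \frac{75}{104}$ ($O = 825 \cdot \frac{1}{1144} = \frac{75}{104} \approx 0.72115$)
$y{\left(M \right)} = 27$ ($y{\left(M \right)} = 7 + \left(18 - \left(0 \left(-1\right) - 2\right)\right) = 7 + \left(18 - \left(0 - 2\right)\right) = 7 + \left(18 - -2\right) = 7 + \left(18 + 2\right) = 7 + 20 = 27$)
$Y = \frac{2025}{104}$ ($Y = 27 \cdot \frac{75}{104} = \frac{2025}{104} \approx 19.471$)
$\left(Y + 398908\right) - \left(515246 - \frac{1}{-410728 - 932730}\right) = \left(\frac{2025}{104} + 398908\right) - \left(515246 - \frac{1}{-410728 - 932730}\right) = \frac{41488457}{104} - \left(515246 - \frac{1}{-1343458}\right) = \frac{41488457}{104} - \frac{692211360669}{1343458} = - \frac{8125991022635}{69859816}$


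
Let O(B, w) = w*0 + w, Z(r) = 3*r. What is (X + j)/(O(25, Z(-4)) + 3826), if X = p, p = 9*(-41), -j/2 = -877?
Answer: 1385/3814 ≈ 0.36314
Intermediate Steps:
j = 1754 (j = -2*(-877) = 1754)
O(B, w) = w (O(B, w) = 0 + w = w)
p = -369
X = -369
(X + j)/(O(25, Z(-4)) + 3826) = (-369 + 1754)/(3*(-4) + 3826) = 1385/(-12 + 3826) = 1385/3814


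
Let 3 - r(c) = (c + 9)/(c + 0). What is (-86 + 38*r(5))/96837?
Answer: -392/484185 ≈ -0.00080961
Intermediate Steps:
r(c) = 3 - (9 + c)/c (r(c) = 3 - (c + 9)/(c + 0) = 3 - (9 + c)/c)
(-86 + 38*r(5))/96837 = (-86 + 38*(2 - 9/5))/96837 = (-86 + 38*(2 - 9*1/5))*(1/96837) = (-86 + 38*(2 - 9/5))*(1/96837) = (-86 + 38*(1/5))*(1/96837) = (-86 + 38/5)*(1/96837) = -392/5*1/96837 = -392/484185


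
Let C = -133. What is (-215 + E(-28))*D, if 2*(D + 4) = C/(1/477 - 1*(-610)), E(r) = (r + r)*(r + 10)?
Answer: -1896228737/581942 ≈ -3258.4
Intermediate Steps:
E(r) = 2*r*(10 + r) (E(r) = (2*r)*(10 + r) = 2*r*(10 + r))
D = -2391209/581942 (D = -4 + (-133/(1/477 - 1*(-610)))/2 = -4 + (-133/(1/477 + 610))/2 = -4 + (-133/290971/477)/2 = -4 + (-133*477/290971)/2 = -4 + (½)*(-63441/290971) = -4 - 63441/581942 = -2391209/581942 ≈ -4.1090)
(-215 + E(-28))*D = (-215 + 2*(-28)*(10 - 28))*(-2391209/581942) = (-215 + 2*(-28)*(-18))*(-2391209/581942) = (-215 + 1008)*(-2391209/581942) = 793*(-2391209/581942) = -1896228737/581942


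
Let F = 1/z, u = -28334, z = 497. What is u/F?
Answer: -14081998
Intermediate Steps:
F = 1/497 ≈ 0.0020121
u/F = -28334/1/497 = -28334*497 = -14081998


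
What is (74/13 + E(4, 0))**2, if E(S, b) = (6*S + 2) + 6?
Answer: 240100/169 ≈ 1420.7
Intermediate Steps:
E(S, b) = 8 + 6*S (E(S, b) = (2 + 6*S) + 6 = 8 + 6*S)
(74/13 + E(4, 0))**2 = (74/13 + (8 + 6*4))**2 = (74*(1/13) + (8 + 24))**2 = (74/13 + 32)**2 = (490/13)**2 = 240100/169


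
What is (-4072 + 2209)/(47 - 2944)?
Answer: 1863/2897 ≈ 0.64308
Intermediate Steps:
(-4072 + 2209)/(47 - 2944) = -1863/(-2897) = -1863*(-1/2897) = 1863/2897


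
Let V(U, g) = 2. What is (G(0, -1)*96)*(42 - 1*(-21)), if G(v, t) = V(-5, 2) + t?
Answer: 6048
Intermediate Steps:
G(v, t) = 2 + t
(G(0, -1)*96)*(42 - 1*(-21)) = ((2 - 1)*96)*(42 - 1*(-21)) = (1*96)*(42 + 21) = 96*63 = 6048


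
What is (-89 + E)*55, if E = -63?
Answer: -8360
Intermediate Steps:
(-89 + E)*55 = (-89 - 63)*55 = -152*55 = -8360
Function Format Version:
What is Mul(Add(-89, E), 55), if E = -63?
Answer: -8360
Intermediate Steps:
Mul(Add(-89, E), 55) = Mul(Add(-89, -63), 55) = Mul(-152, 55) = -8360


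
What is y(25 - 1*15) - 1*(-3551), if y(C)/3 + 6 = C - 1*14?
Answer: 3521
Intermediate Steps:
y(C) = -60 + 3*C (y(C) = -18 + 3*(C - 1*14) = -18 + 3*(C - 14) = -18 + 3*(-14 + C) = -18 + (-42 + 3*C) = -60 + 3*C)
y(25 - 1*15) - 1*(-3551) = (-60 + 3*(25 - 1*15)) - 1*(-3551) = (-60 + 3*(25 - 15)) + 3551 = (-60 + 3*10) + 3551 = (-60 + 30) + 3551 = -30 + 3551 = 3521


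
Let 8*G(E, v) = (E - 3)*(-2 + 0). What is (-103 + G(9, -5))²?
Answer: 43681/4 ≈ 10920.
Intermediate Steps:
G(E, v) = ¾ - E/4 (G(E, v) = ((E - 3)*(-2 + 0))/8 = ((-3 + E)*(-2))/8 = (6 - 2*E)/8 = ¾ - E/4)
(-103 + G(9, -5))² = (-103 + (¾ - ¼*9))² = (-103 + (¾ - 9/4))² = (-103 - 3/2)² = (-209/2)² = 43681/4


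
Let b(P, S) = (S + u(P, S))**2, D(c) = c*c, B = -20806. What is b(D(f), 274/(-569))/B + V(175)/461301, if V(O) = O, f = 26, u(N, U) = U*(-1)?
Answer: 175/461301 ≈ 0.00037936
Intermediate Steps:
u(N, U) = -U
D(c) = c**2
b(P, S) = 0 (b(P, S) = (S - S)**2 = 0**2 = 0)
b(D(f), 274/(-569))/B + V(175)/461301 = 0/(-20806) + 175/461301 = 0*(-1/20806) + 175*(1/461301) = 0 + 175/461301 = 175/461301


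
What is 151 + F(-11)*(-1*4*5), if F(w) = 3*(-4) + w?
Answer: 611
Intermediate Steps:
F(w) = -12 + w
151 + F(-11)*(-1*4*5) = 151 + (-12 - 11)*(-1*4*5) = 151 - (-92)*5 = 151 - 23*(-20) = 151 + 460 = 611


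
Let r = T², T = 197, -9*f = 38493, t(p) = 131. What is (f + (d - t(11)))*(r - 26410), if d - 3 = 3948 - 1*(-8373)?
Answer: 98150484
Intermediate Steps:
d = 12324 (d = 3 + (3948 - 1*(-8373)) = 3 + (3948 + 8373) = 3 + 12321 = 12324)
f = -4277 (f = -⅑*38493 = -4277)
r = 38809 (r = 197² = 38809)
(f + (d - t(11)))*(r - 26410) = (-4277 + (12324 - 1*131))*(38809 - 26410) = (-4277 + (12324 - 131))*12399 = (-4277 + 12193)*12399 = 7916*12399 = 98150484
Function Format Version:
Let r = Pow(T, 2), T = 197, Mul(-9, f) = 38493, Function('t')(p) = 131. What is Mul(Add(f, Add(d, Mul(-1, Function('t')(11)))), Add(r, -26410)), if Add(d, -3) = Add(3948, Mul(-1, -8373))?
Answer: 98150484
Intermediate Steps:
d = 12324 (d = Add(3, Add(3948, Mul(-1, -8373))) = Add(3, Add(3948, 8373)) = Add(3, 12321) = 12324)
f = -4277 (f = Mul(Rational(-1, 9), 38493) = -4277)
r = 38809 (r = Pow(197, 2) = 38809)
Mul(Add(f, Add(d, Mul(-1, Function('t')(11)))), Add(r, -26410)) = Mul(Add(-4277, Add(12324, Mul(-1, 131))), Add(38809, -26410)) = Mul(Add(-4277, Add(12324, -131)), 12399) = Mul(Add(-4277, 12193), 12399) = Mul(7916, 12399) = 98150484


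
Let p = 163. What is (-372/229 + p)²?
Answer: 1365672025/52441 ≈ 26042.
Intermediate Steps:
(-372/229 + p)² = (-372/229 + 163)² = (36955/229)² = 1365672025/52441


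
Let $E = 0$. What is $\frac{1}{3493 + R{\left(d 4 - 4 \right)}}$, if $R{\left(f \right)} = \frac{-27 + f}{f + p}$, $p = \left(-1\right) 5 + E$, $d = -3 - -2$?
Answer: $\frac{13}{45444} \approx 0.00028607$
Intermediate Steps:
$d = -1$ ($d = -3 + 2 = -1$)
$p = -5$ ($p = \left(-1\right) 5 + 0 = -5 + 0 = -5$)
$R{\left(f \right)} = \frac{-27 + f}{-5 + f}$ ($R{\left(f \right)} = \frac{-27 + f}{f - 5} = \frac{-27 + f}{-5 + f}$)
$\frac{1}{3493 + R{\left(d 4 - 4 \right)}} = \frac{1}{3493 + \frac{-27 - 8}{-5 - 8}} = \frac{1}{3493 + \frac{1}{-13} \left(-35\right)} = \frac{1}{3493 - - \frac{35}{13}} = \frac{1}{3493 + \frac{35}{13}} = \frac{1}{\frac{45444}{13}} = \frac{13}{45444}$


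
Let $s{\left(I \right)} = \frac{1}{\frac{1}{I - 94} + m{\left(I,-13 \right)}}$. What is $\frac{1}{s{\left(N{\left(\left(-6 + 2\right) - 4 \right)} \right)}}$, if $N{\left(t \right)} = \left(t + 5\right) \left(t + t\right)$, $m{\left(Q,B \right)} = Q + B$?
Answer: $\frac{1609}{46} \approx 34.978$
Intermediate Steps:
$m{\left(Q,B \right)} = B + Q$
$N{\left(t \right)} = 2 t \left(5 + t\right)$ ($N{\left(t \right)} = \left(5 + t\right) 2 t = 2 t \left(5 + t\right)$)
$s{\left(I \right)} = \frac{1}{-13 + I + \frac{1}{-94 + I}}$ ($s{\left(I \right)} = \frac{1}{\frac{1}{I - 94} + \left(-13 + I\right)} = \frac{1}{\frac{1}{-94 + I} + \left(-13 + I\right)} = \frac{1}{-13 + I + \frac{1}{-94 + I}}$)
$\frac{1}{s{\left(N{\left(\left(-6 + 2\right) - 4 \right)} \right)}} = \frac{1}{\frac{1}{1223 + \left(2 \left(\left(-6 + 2\right) - 4\right) \left(5 + \left(\left(-6 + 2\right) - 4\right)\right)\right)^{2} - 107 \cdot 2 \left(\left(-6 + 2\right) - 4\right) \left(5 + \left(\left(-6 + 2\right) - 4\right)\right)} \left(-94 + 2 \left(\left(-6 + 2\right) - 4\right) \left(5 + \left(\left(-6 + 2\right) - 4\right)\right)\right)} = \frac{1}{\frac{1}{1223 + \left(2 \left(-4 - 4\right) \left(5 - 8\right)\right)^{2} - 107 \cdot 2 \left(-4 - 4\right) \left(5 - 8\right)} \left(-94 + 2 \left(-4 - 4\right) \left(5 - 8\right)\right)} = \frac{1}{\frac{1}{1223 + \left(2 \left(-8\right) \left(5 - 8\right)\right)^{2} - 107 \cdot 2 \left(-8\right) \left(5 - 8\right)} \left(-94 + 2 \left(-8\right) \left(5 - 8\right)\right)} = \frac{1}{\frac{1}{1223 + \left(2 \left(-8\right) \left(-3\right)\right)^{2} - 107 \cdot 2 \left(-8\right) \left(-3\right)} \left(-94 + 2 \left(-8\right) \left(-3\right)\right)} = \frac{1}{\frac{1}{1223 + 48^{2} - 5136} \left(-94 + 48\right)} = \frac{1}{\frac{1}{1223 + 2304 - 5136} \left(-46\right)} = \frac{1}{\frac{1}{-1609} \left(-46\right)} = \frac{1}{\left(- \frac{1}{1609}\right) \left(-46\right)} = \frac{1}{\frac{46}{1609}} = \frac{1609}{46}$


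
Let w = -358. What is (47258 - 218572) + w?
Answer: -171672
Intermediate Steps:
(47258 - 218572) + w = (47258 - 218572) - 358 = -171314 - 358 = -171672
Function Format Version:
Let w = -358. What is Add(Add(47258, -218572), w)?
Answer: -171672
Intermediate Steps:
Add(Add(47258, -218572), w) = Add(Add(47258, -218572), -358) = Add(-171314, -358) = -171672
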